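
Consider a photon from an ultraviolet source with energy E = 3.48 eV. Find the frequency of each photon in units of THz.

841 THz

(h = 6.62607015 × 10^-34 J·s, 1 eV = 1.602176634 × 10^-19 J.)
In SI units: E = 3.48 eV = 5.5756 × 10^-19 J.
Since f = E/h for a photon, f = 8.415 × 10^14 Hz.
Converting to THz: f = 841.5 THz ≈ 841 THz.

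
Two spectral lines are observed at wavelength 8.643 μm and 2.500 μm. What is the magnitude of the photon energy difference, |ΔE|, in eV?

Using E = hc/λ: E₁ = 2.2983e-20 J, E₂ = 7.9458e-20 J.
|ΔE| = |2.2983e-20 − 7.9458e-20| = 5.65e-20 J = 0.352 eV.

0.352 eV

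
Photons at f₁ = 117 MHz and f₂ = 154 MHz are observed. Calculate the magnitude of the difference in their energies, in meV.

Using E = hf: E₁ = 7.753e-26 J, E₂ = 1.020e-25 J.
|ΔE| = |7.753e-26 − 1.020e-25| = 2.45e-26 J = 1.53e-4 meV.

1.53e-4 meV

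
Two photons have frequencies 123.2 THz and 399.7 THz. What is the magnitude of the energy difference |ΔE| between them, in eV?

Using E = hf: E₁ = 8.1633·10^-20 J, E₂ = 2.6484·10^-19 J.
|ΔE| = |8.1633·10^-20 − 2.6484·10^-19| = 1.83·10^-19 J = 1.14 eV.

1.14 eV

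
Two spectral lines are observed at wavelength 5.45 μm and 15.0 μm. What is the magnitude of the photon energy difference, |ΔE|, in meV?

145 meV

Using E = hc/λ: E₁ = 3.645 × 10^-20 J, E₂ = 1.324 × 10^-20 J.
|ΔE| = |3.645 × 10^-20 − 1.324 × 10^-20| = 2.32 × 10^-20 J = 145 meV.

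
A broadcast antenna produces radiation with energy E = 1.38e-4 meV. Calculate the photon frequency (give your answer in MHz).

Take h = 6.62607015e-34 J·s, 1 eV = 1.602176634e-19 J.
Convert to SI: E = 1.38e-4 meV = 2.2110e-26 J.
Apply f = E/h: f = 3.337e7 Hz.
Converting to MHz: f = 33.37 MHz ≈ 33.4 MHz.

33.4 MHz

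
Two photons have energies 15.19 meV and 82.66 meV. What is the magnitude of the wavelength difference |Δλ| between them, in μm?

66.6 μm

Using λ = hc/E: λ₁ = 8.1622e-5 m, λ₂ = 1.4999e-5 m.
|Δλ| = |8.1622e-5 − 1.4999e-5| = 6.66e-5 m = 66.6 μm.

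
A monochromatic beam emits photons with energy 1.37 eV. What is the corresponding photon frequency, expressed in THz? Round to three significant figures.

331 THz

First convert: E = 1.37 eV = 2.1950 × 10^-19 J.
For a photon f = E/h, so f = 3.313 × 10^14 Hz.
Converting to THz: f = 331.3 THz ≈ 331 THz.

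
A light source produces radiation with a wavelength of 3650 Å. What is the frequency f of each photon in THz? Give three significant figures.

821 THz

(c = 2.99792458 × 10^8 m/s.)
First convert: λ = 3650 Å = 3.65 × 10^-7 m.
For a photon f = c/λ, so f = 8.213 × 10^14 Hz.
Converting to THz: f = 821.3 THz ≈ 821 THz.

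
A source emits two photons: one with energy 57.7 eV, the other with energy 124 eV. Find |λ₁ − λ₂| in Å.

115 Å

Using λ = hc/E: λ₁ = 2.149·10^-8 m, λ₂ = 9.999·10^-9 m.
|Δλ| = |2.149·10^-8 − 9.999·10^-9| = 1.15·10^-8 m = 115 Å.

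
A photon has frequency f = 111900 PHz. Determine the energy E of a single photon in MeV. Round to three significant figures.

0.463 MeV

Use h = 6.62607015·10^-34 J·s, 1 eV = 1.602176634·10^-19 J.
Convert to SI: f = 111900 PHz = 1.119·10^20 Hz.
Apply E = hf: E = 7.415·10^-14 J.
Converting to MeV: E = 0.4628 MeV ≈ 0.463 MeV.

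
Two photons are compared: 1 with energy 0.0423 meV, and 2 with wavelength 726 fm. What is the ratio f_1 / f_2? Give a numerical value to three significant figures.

f_1 = 1.023e10 Hz (from energy = 0.0423 meV, via f = E/h).
f_2 = 4.129e20 Hz (from wavelength = 726 fm, via f = c/λ).
Ratio = 1.023e10 / 4.129e20 = 2.48e-11.

2.48e-11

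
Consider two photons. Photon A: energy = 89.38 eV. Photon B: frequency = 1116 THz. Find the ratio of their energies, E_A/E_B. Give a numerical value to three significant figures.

E_A = 1.432e-17 J (from energy = 89.38 eV, via E given directly).
E_B = 7.395e-19 J (from frequency = 1116 THz, via E = hf).
Ratio = 1.432e-17 / 7.395e-19 = 19.4.

19.4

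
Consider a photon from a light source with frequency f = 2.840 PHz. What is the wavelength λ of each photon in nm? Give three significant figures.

Take c = 2.99792458e8 m/s.
In SI units: f = 2.840 PHz = 2.840e15 Hz.
For a photon λ = c/f, so λ = 1.056e-7 m.
Converting to nm: λ = 105.6 nm ≈ 106 nm.

106 nm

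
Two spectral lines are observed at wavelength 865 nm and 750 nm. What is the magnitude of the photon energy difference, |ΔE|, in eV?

0.220 eV

Using E = hc/λ: E₁ = 2.296e-19 J, E₂ = 2.649e-19 J.
|ΔE| = |2.296e-19 − 2.649e-19| = 3.52e-20 J = 0.220 eV.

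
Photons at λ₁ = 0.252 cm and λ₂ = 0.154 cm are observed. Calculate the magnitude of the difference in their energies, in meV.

0.313 meV

Using E = hc/λ: E₁ = 7.883e-23 J, E₂ = 1.290e-22 J.
|ΔE| = |7.883e-23 − 1.290e-22| = 5.02e-23 J = 0.313 meV.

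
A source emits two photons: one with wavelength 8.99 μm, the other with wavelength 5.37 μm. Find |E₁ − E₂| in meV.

93.0 meV

Using E = hc/λ: E₁ = 2.210 × 10^-20 J, E₂ = 3.699 × 10^-20 J.
|ΔE| = |2.210 × 10^-20 − 3.699 × 10^-20| = 1.49 × 10^-20 J = 93.0 meV.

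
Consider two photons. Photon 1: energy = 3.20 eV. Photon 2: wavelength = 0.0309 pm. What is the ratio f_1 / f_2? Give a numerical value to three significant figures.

7.98 × 10^-8

f_1 = 7.738 × 10^14 Hz (from energy = 3.20 eV, via f = E/h).
f_2 = 9.702 × 10^21 Hz (from wavelength = 0.0309 pm, via f = c/λ).
Ratio = 7.738 × 10^14 / 9.702 × 10^21 = 7.98 × 10^-8.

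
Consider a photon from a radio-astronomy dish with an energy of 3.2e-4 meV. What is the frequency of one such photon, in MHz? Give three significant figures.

Convert to SI: E = 3.2e-4 meV = 5.1270e-26 J.
The photon relation is f = E/h, giving f = 7.738e7 Hz.
Converting to MHz: f = 77.38 MHz ≈ 77.4 MHz.

77.4 MHz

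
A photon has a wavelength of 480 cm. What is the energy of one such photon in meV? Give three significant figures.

(h = 6.62607015e-34 J·s, c = 2.99792458e8 m/s, 1 eV = 1.602176634e-19 J.)
Convert to SI: λ = 480 cm = 4.8 m.
For a photon E = hc/λ, so E = 4.138e-26 J.
Converting to meV: E = 2.583e-4 meV ≈ 2.58e-4 meV.

2.58e-4 meV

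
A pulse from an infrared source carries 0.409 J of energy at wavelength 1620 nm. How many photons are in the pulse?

3.34 × 10^18 photons

Per-photon energy: E = 1.226 × 10^-19 J (from wavelength = 1620 nm).
N = E_total / E_photon = 0.409 J / 1.226 × 10^-19 J = 3.34 × 10^18.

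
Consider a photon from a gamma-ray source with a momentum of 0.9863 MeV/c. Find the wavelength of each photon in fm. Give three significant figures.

Take h = 6.62607015e-34 J·s, c = 2.99792458e8 m/s, 1 eV = 1.602176634e-19 J.
Convert to SI: p = 0.9863 MeV/c = 5.2711e-22 kg·m/s.
Apply λ = h/p: λ = 1.257e-12 m.
Converting to fm: λ = 1257 fm ≈ 1260 fm.

1260 fm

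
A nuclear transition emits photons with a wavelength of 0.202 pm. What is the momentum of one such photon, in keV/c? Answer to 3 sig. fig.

(h = 6.62607015e-34 J·s, c = 2.99792458e8 m/s, 1 eV = 1.602176634e-19 J.)
First convert: λ = 0.202 pm = 2.02e-13 m.
For a photon p = h/λ, so p = 3.280e-21 kg·m/s.
Converting to keV/c: p = 6138 keV/c ≈ 6140 keV/c.

6140 keV/c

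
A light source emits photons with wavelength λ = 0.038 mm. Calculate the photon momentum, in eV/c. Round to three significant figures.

0.0326 eV/c

(h = 6.62607015e-34 J·s, c = 2.99792458e8 m/s, 1 eV = 1.602176634e-19 J.)
First convert: λ = 0.038 mm = 3.8e-5 m.
For a photon p = h/λ, so p = 1.744e-29 kg·m/s.
Converting to eV/c: p = 0.03263 eV/c ≈ 0.0326 eV/c.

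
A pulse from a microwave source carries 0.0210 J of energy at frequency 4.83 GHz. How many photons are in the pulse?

6.56 × 10^21 photons

Per-photon energy: E = 3.200 × 10^-24 J (from frequency = 4.83 GHz).
N = E_total / E_photon = 0.0210 J / 3.200 × 10^-24 J = 6.56 × 10^21.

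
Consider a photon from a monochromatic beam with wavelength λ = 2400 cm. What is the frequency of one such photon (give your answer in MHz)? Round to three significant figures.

Use c = 2.99792458e8 m/s.
Convert to SI: λ = 2400 cm = 24 m.
The photon relation is f = c/λ, giving f = 1.249e7 Hz.
Converting to MHz: f = 12.49 MHz ≈ 12.5 MHz.

12.5 MHz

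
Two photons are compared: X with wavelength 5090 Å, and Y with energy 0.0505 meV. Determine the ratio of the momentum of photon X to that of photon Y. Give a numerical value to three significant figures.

p_X = 1.302 × 10^-27 kg·m/s (from wavelength = 5090 Å, via p = h/λ).
p_Y = 2.699 × 10^-32 kg·m/s (from energy = 0.0505 meV, via p = E/c).
Ratio = 1.302 × 10^-27 / 2.699 × 10^-32 = 4.82 × 10^4.

4.82 × 10^4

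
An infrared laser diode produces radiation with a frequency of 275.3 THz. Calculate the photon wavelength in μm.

Use c = 2.99792458 × 10^8 m/s.
In SI units: f = 275.3 THz = 2.753 × 10^14 Hz.
Since λ = c/f for a photon, λ = 1.089 × 10^-6 m.
Converting to μm: λ = 1.089 μm ≈ 1.09 μm.

1.09 μm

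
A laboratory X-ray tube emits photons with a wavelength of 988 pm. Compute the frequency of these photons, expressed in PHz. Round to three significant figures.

(c = 2.99792458e8 m/s.)
First convert: λ = 988 pm = 9.88e-10 m.
The photon relation is f = c/λ, giving f = 3.034e17 Hz.
Converting to PHz: f = 303.4 PHz ≈ 303 PHz.

303 PHz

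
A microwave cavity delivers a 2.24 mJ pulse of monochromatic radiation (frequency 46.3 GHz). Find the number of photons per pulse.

Per-photon energy: E = 3.068 × 10^-23 J (from frequency = 46.3 GHz).
N = E_total / E_photon = 0.00224 J / 3.068 × 10^-23 J = 7.30 × 10^19.

7.30 × 10^19 photons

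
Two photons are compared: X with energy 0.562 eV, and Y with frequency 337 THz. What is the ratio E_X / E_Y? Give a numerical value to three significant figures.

0.403

E_X = 9.004 × 10^-20 J (from energy = 0.562 eV, via E given directly).
E_Y = 2.233 × 10^-19 J (from frequency = 337 THz, via E = hf).
Ratio = 9.004 × 10^-20 / 2.233 × 10^-19 = 0.403.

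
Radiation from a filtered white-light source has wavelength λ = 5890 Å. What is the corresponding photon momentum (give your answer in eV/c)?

(h = 6.62607015e-34 J·s, c = 2.99792458e8 m/s, 1 eV = 1.602176634e-19 J.)
Convert to SI: λ = 5890 Å = 5.89e-7 m.
Apply p = h/λ: p = 1.125e-27 kg·m/s.
Converting to eV/c: p = 2.105 eV/c ≈ 2.10 eV/c.

2.10 eV/c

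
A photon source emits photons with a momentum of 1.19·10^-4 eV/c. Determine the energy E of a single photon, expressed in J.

1.91·10^-23 J

Take c = 2.99792458·10^8 m/s, 1 eV = 1.602176634·10^-19 J.
First convert: p = 1.19·10^-4 eV/c = 6.3597·10^-32 kg·m/s.
Apply E = pc: E = 1.907·10^-23 J.
So E ≈ 1.91·10^-23 J.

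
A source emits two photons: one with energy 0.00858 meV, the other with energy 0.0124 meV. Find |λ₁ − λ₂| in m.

Using λ = hc/E: λ₁ = 0.1445 m, λ₂ = 0.09999 m.
|Δλ| = |0.1445 − 0.09999| = 0.0445 m.

0.0445 m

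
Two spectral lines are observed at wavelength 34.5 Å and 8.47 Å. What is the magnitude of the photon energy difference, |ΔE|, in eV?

Using E = hc/λ: E₁ = 5.758e-17 J, E₂ = 2.345e-16 J.
|ΔE| = |5.758e-17 − 2.345e-16| = 1.77e-16 J = 1100 eV.

1100 eV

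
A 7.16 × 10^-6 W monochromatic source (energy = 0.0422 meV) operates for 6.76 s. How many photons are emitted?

Total energy: E_total = P·t = 7.16 × 10^-6 × 6.76 = 4.840 × 10^-5 J.
Per-photon energy: E = 6.761 × 10^-24 J.
N = E_total / E_photon = 7.16 × 10^18.

7.16 × 10^18 photons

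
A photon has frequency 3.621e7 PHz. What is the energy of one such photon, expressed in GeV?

(h = 6.62607015e-34 J·s, 1 eV = 1.602176634e-19 J.)
First convert: f = 3.621e7 PHz = 3.621e22 Hz.
For a photon E = hf, so E = 2.399e-11 J.
Converting to GeV: E = 0.1498 GeV ≈ 0.150 GeV.

0.150 GeV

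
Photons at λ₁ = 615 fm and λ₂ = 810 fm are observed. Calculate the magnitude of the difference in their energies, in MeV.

0.485 MeV

Using E = hc/λ: E₁ = 3.230e-13 J, E₂ = 2.452e-13 J.
|ΔE| = |3.230e-13 − 2.452e-13| = 7.78e-14 J = 0.485 MeV.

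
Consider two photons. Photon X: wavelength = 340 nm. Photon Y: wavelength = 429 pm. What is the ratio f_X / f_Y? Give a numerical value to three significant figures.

f_X = 8.817 × 10^14 Hz (from wavelength = 340 nm, via f = c/λ).
f_Y = 6.988 × 10^17 Hz (from wavelength = 429 pm, via f = c/λ).
Ratio = 8.817 × 10^14 / 6.988 × 10^17 = 1.26 × 10^-3.

1.26 × 10^-3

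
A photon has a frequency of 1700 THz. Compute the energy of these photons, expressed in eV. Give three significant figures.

7.03 eV

In SI units: f = 1700 THz = 1.7·10^15 Hz.
For a photon E = hf, so E = 1.126·10^-18 J.
Converting to eV: E = 7.031 eV ≈ 7.03 eV.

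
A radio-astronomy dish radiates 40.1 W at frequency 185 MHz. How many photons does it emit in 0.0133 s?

4.35 × 10^24 photons

Total energy: E_total = P·t = 40.1 × 0.0133 = 0.5333 J.
Per-photon energy: E = 1.226 × 10^-25 J.
N = E_total / E_photon = 4.35 × 10^24.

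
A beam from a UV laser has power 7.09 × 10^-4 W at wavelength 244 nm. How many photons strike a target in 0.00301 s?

2.62 × 10^12 photons

Total energy: E_total = P·t = 7.09 × 10^-4 × 0.00301 = 2.134 × 10^-6 J.
Per-photon energy: E = 8.141 × 10^-19 J.
N = E_total / E_photon = 2.62 × 10^12.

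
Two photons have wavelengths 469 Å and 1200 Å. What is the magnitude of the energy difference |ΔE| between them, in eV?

Using E = hc/λ: E₁ = 4.235·10^-18 J, E₂ = 1.655·10^-18 J.
|ΔE| = |4.235·10^-18 − 1.655·10^-18| = 2.58·10^-18 J = 16.1 eV.

16.1 eV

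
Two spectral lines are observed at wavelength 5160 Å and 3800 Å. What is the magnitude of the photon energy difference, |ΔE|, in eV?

Using E = hc/λ: E₁ = 3.850·10^-19 J, E₂ = 5.227·10^-19 J.
|ΔE| = |3.850·10^-19 − 5.227·10^-19| = 1.38·10^-19 J = 0.860 eV.

0.860 eV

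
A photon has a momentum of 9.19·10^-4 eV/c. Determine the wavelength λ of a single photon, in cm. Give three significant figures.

Take h = 6.62607015·10^-34 J·s, c = 2.99792458·10^8 m/s, 1 eV = 1.602176634·10^-19 J.
Convert to SI: p = 9.19·10^-4 eV/c = 4.9114·10^-31 kg·m/s.
Since λ = h/p for a photon, λ = 0.001349 m.
Converting to cm: λ = 0.1349 cm ≈ 0.135 cm.

0.135 cm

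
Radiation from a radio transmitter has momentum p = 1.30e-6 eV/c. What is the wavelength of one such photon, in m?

Take h = 6.62607015e-34 J·s, c = 2.99792458e8 m/s, 1 eV = 1.602176634e-19 J.
First convert: p = 1.30e-6 eV/c = 6.9476e-34 kg·m/s.
The photon relation is λ = h/p, giving λ = 0.9537 m.
So λ ≈ 0.954 m.

0.954 m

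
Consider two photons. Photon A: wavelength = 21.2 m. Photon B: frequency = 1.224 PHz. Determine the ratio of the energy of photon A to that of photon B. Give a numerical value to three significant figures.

E_A = 9.370e-27 J (from wavelength = 21.2 m, via E = hc/λ).
E_B = 8.110e-19 J (from frequency = 1.224 PHz, via E = hf).
Ratio = 9.370e-27 / 8.110e-19 = 1.16e-8.

1.16e-8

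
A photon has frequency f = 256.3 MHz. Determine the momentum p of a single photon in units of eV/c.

Take h = 6.62607015e-34 J·s, c = 2.99792458e8 m/s, 1 eV = 1.602176634e-19 J.
Convert to SI: f = 256.3 MHz = 2.563e8 Hz.
The photon relation is p = hf/c, giving p = 5.665e-34 kg·m/s.
Converting to eV/c: p = 1.060e-6 eV/c ≈ 1.06e-6 eV/c.

1.06e-6 eV/c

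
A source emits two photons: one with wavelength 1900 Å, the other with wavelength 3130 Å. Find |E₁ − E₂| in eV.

2.56 eV

Using E = hc/λ: E₁ = 1.045e-18 J, E₂ = 6.346e-19 J.
|ΔE| = |1.045e-18 − 6.346e-19| = 4.11e-19 J = 2.56 eV.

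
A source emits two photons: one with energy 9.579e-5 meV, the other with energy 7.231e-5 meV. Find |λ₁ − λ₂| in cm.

420 cm

Using λ = hc/E: λ₁ = 12.943 m, λ₂ = 17.146 m.
|Δλ| = |12.943 − 17.146| = 4.20 m = 420 cm.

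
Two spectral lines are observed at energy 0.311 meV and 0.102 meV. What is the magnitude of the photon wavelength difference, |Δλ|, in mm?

Using λ = hc/E: λ₁ = 0.003987 m, λ₂ = 0.01216 m.
|Δλ| = |0.003987 − 0.01216| = 0.00817 m = 8.17 mm.

8.17 mm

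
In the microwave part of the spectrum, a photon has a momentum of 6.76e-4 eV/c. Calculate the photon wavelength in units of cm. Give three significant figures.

0.183 cm

(h = 6.62607015e-34 J·s, c = 2.99792458e8 m/s, 1 eV = 1.602176634e-19 J.)
Convert to SI: p = 6.76e-4 eV/c = 3.6127e-31 kg·m/s.
Since λ = h/p for a photon, λ = 0.001834 m.
Converting to cm: λ = 0.1834 cm ≈ 0.183 cm.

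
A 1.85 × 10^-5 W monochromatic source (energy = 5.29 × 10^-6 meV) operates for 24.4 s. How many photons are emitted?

5.33 × 10^23 photons

Total energy: E_total = P·t = 1.85 × 10^-5 × 24.4 = 4.514 × 10^-4 J.
Per-photon energy: E = 8.476 × 10^-28 J.
N = E_total / E_photon = 5.33 × 10^23.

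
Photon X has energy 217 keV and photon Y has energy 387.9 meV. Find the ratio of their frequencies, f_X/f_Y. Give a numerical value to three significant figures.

5.59e5

f_X = 5.247e19 Hz (from energy = 217 keV, via f = E/h).
f_Y = 9.379e13 Hz (from energy = 387.9 meV, via f = E/h).
Ratio = 5.247e19 / 9.379e13 = 5.59e5.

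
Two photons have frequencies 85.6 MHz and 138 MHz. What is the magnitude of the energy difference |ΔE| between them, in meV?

Using E = hf: E₁ = 5.672e-26 J, E₂ = 9.144e-26 J.
|ΔE| = |5.672e-26 − 9.144e-26| = 3.47e-26 J = 2.17e-4 meV.

2.17e-4 meV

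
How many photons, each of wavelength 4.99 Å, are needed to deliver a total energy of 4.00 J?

Per-photon energy: E = 3.981e-16 J (from wavelength = 4.99 Å).
N = E_total / E_photon = 4.00 J / 3.981e-16 J = 1.00e16.

1.00e16 photons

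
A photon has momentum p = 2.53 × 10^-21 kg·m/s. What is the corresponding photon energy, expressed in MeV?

Since E = pc for a photon, E = 7.585 × 10^-13 J.
Converting to MeV: E = 4.734 MeV ≈ 4.73 MeV.

4.73 MeV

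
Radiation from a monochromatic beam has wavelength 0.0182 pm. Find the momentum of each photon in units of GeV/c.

Take h = 6.62607015e-34 J·s, c = 2.99792458e8 m/s, 1 eV = 1.602176634e-19 J.
Convert to SI: λ = 0.0182 pm = 1.82e-14 m.
For a photon p = h/λ, so p = 3.641e-20 kg·m/s.
Converting to GeV/c: p = 0.06812 GeV/c ≈ 0.0681 GeV/c.

0.0681 GeV/c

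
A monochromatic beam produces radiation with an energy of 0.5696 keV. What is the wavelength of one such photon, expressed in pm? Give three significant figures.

Use h = 6.62607015 × 10^-34 J·s, c = 2.99792458 × 10^8 m/s, 1 eV = 1.602176634 × 10^-19 J.
First convert: E = 0.5696 keV = 9.1260 × 10^-17 J.
The photon relation is λ = hc/E, giving λ = 2.177 × 10^-9 m.
Converting to pm: λ = 2177 pm ≈ 2180 pm.

2180 pm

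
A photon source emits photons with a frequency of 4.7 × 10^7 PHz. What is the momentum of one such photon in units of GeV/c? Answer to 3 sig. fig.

0.194 GeV/c

In SI units: f = 4.7 × 10^7 PHz = 4.7 × 10^22 Hz.
For a photon p = hf/c, so p = 1.039 × 10^-19 kg·m/s.
Converting to GeV/c: p = 0.1944 GeV/c ≈ 0.194 GeV/c.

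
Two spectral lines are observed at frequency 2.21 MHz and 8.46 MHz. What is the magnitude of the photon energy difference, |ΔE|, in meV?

2.58 × 10^-5 meV

Using E = hf: E₁ = 1.464 × 10^-27 J, E₂ = 5.606 × 10^-27 J.
|ΔE| = |1.464 × 10^-27 − 5.606 × 10^-27| = 4.14 × 10^-27 J = 2.58 × 10^-5 meV.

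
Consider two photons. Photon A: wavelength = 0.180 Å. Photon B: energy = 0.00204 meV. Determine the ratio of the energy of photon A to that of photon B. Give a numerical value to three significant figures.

3.38 × 10^10

E_A = 1.104 × 10^-14 J (from wavelength = 0.180 Å, via E = hc/λ).
E_B = 3.268 × 10^-25 J (from energy = 0.00204 meV, via E given directly).
Ratio = 1.104 × 10^-14 / 3.268 × 10^-25 = 3.38 × 10^10.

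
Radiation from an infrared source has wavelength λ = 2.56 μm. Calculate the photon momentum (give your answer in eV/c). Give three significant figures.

0.484 eV/c

Use h = 6.62607015 × 10^-34 J·s, c = 2.99792458 × 10^8 m/s, 1 eV = 1.602176634 × 10^-19 J.
Convert to SI: λ = 2.56 μm = 2.56 × 10^-6 m.
Apply p = h/λ: p = 2.588 × 10^-28 kg·m/s.
Converting to eV/c: p = 0.4843 eV/c ≈ 0.484 eV/c.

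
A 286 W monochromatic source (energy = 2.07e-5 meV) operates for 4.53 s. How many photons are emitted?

3.91e29 photons

Total energy: E_total = P·t = 286 × 4.53 = 1296 J.
Per-photon energy: E = 3.317e-27 J.
N = E_total / E_photon = 3.91e29.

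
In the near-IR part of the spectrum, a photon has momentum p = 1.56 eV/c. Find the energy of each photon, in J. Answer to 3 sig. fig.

(c = 2.99792458e8 m/s, 1 eV = 1.602176634e-19 J.)
First convert: p = 1.56 eV/c = 8.3371e-28 kg·m/s.
The photon relation is E = pc, giving E = 2.499e-19 J.
So E ≈ 2.50e-19 J.

2.50e-19 J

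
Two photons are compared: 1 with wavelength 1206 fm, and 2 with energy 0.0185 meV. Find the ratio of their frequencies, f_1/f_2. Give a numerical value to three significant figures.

5.56 × 10^10

f_1 = 2.486 × 10^20 Hz (from wavelength = 1206 fm, via f = c/λ).
f_2 = 4.473 × 10^9 Hz (from energy = 0.0185 meV, via f = E/h).
Ratio = 2.486 × 10^20 / 4.473 × 10^9 = 5.56 × 10^10.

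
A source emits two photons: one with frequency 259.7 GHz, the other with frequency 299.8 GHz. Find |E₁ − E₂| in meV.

Using E = hf: E₁ = 1.7208 × 10^-22 J, E₂ = 1.9865 × 10^-22 J.
|ΔE| = |1.7208 × 10^-22 − 1.9865 × 10^-22| = 2.66 × 10^-23 J = 0.166 meV.

0.166 meV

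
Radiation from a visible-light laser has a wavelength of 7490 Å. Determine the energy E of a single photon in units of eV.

1.66 eV

First convert: λ = 7490 Å = 7.49 × 10^-7 m.
Since E = hc/λ for a photon, E = 2.652 × 10^-19 J.
Converting to eV: E = 1.655 eV ≈ 1.66 eV.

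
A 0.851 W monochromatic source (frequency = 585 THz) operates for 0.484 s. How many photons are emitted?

1.06·10^18 photons

Total energy: E_total = P·t = 0.851 × 0.484 = 0.4119 J.
Per-photon energy: E = 3.876·10^-19 J.
N = E_total / E_photon = 1.06·10^18.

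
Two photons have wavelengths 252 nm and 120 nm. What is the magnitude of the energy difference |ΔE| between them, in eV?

5.41 eV

Using E = hc/λ: E₁ = 7.883 × 10^-19 J, E₂ = 1.655 × 10^-18 J.
|ΔE| = |7.883 × 10^-19 − 1.655 × 10^-18| = 8.67 × 10^-19 J = 5.41 eV.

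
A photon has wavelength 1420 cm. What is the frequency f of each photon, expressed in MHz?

21.1 MHz

In SI units: λ = 1420 cm = 14.2 m.
The photon relation is f = c/λ, giving f = 2.111e7 Hz.
Converting to MHz: f = 21.11 MHz ≈ 21.1 MHz.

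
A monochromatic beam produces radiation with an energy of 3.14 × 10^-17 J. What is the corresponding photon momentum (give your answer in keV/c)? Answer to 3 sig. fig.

Apply p = E/c: p = 1.047 × 10^-25 kg·m/s.
Converting to keV/c: p = 0.1960 keV/c ≈ 0.196 keV/c.

0.196 keV/c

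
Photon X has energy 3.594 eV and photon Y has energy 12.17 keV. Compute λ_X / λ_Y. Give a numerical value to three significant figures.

3390

λ_X = 3.450e-7 m (from energy = 3.594 eV, via λ = hc/E).
λ_Y = 1.019e-10 m (from energy = 12.17 keV, via λ = hc/E).
Ratio = 3.450e-7 / 1.019e-10 = 3390.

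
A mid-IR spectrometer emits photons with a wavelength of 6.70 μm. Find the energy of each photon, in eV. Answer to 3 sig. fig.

0.185 eV

(h = 6.62607015·10^-34 J·s, c = 2.99792458·10^8 m/s, 1 eV = 1.602176634·10^-19 J.)
First convert: λ = 6.70 μm = 6.70·10^-6 m.
Since E = hc/λ for a photon, E = 2.965·10^-20 J.
Converting to eV: E = 0.1851 eV ≈ 0.185 eV.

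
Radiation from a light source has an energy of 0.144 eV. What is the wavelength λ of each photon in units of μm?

8.61 μm

First convert: E = 0.144 eV = 2.3071·10^-20 J.
Since λ = hc/E for a photon, λ = 8.610·10^-6 m.
Converting to μm: λ = 8.610 μm ≈ 8.61 μm.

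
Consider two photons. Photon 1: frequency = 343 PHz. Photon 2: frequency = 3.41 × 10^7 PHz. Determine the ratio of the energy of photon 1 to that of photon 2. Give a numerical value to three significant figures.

1.01 × 10^-5

E_1 = 2.273 × 10^-16 J (from frequency = 343 PHz, via E = hf).
E_2 = 2.259 × 10^-11 J (from frequency = 3.41 × 10^7 PHz, via E = hf).
Ratio = 2.273 × 10^-16 / 2.259 × 10^-11 = 1.01 × 10^-5.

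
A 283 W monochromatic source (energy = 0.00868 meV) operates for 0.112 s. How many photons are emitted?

Total energy: E_total = P·t = 283 × 0.112 = 31.70 J.
Per-photon energy: E = 1.391e-24 J.
N = E_total / E_photon = 2.28e25.

2.28e25 photons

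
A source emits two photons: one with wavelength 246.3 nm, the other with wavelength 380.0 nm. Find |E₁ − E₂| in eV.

1.77 eV

Using E = hc/λ: E₁ = 8.0651e-19 J, E₂ = 5.2275e-19 J.
|ΔE| = |8.0651e-19 − 5.2275e-19| = 2.84e-19 J = 1.77 eV.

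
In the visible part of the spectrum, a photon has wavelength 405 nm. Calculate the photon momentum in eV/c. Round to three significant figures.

3.06 eV/c

Convert to SI: λ = 405 nm = 4.05 × 10^-7 m.
For a photon p = h/λ, so p = 1.636 × 10^-27 kg·m/s.
Converting to eV/c: p = 3.061 eV/c ≈ 3.06 eV/c.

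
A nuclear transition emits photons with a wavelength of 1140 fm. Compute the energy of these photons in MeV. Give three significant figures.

In SI units: λ = 1140 fm = 1.14 × 10^-12 m.
Apply E = hc/λ: E = 1.742 × 10^-13 J.
Converting to MeV: E = 1.088 MeV ≈ 1.09 MeV.

1.09 MeV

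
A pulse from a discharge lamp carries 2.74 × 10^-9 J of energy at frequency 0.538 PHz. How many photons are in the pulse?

7.69 × 10^9 photons

Per-photon energy: E = 3.565 × 10^-19 J (from frequency = 0.538 PHz).
N = E_total / E_photon = 2.74 × 10^-9 J / 3.565 × 10^-19 J = 7.69 × 10^9.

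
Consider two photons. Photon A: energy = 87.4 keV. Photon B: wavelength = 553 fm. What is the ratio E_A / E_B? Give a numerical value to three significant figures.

0.0390

E_A = 1.400 × 10^-14 J (from energy = 87.4 keV, via E given directly).
E_B = 3.592 × 10^-13 J (from wavelength = 553 fm, via E = hc/λ).
Ratio = 1.400 × 10^-14 / 3.592 × 10^-13 = 0.0390.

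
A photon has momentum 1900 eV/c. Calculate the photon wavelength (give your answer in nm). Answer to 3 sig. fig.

Use h = 6.62607015e-34 J·s, c = 2.99792458e8 m/s, 1 eV = 1.602176634e-19 J.
First convert: p = 1900 eV/c = 1.0154e-24 kg·m/s.
The photon relation is λ = h/p, giving λ = 6.525e-10 m.
Converting to nm: λ = 0.6525 nm ≈ 0.653 nm.

0.653 nm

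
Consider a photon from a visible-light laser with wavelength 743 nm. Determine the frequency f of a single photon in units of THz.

403 THz

Take c = 2.99792458·10^8 m/s.
First convert: λ = 743 nm = 7.43·10^-7 m.
Since f = c/λ for a photon, f = 4.035·10^14 Hz.
Converting to THz: f = 403.5 THz ≈ 403 THz.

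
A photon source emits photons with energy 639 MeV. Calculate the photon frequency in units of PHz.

1.55e8 PHz

Take h = 6.62607015e-34 J·s, 1 eV = 1.602176634e-19 J.
In SI units: E = 639 MeV = 1.0238e-10 J.
Since f = E/h for a photon, f = 1.545e23 Hz.
Converting to PHz: f = 1.545e8 PHz ≈ 1.55e8 PHz.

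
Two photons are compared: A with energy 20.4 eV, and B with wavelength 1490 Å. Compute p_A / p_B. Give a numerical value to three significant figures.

2.45

p_A = 1.090·10^-26 kg·m/s (from energy = 20.4 eV, via p = E/c).
p_B = 4.447·10^-27 kg·m/s (from wavelength = 1490 Å, via p = h/λ).
Ratio = 1.090·10^-26 / 4.447·10^-27 = 2.45.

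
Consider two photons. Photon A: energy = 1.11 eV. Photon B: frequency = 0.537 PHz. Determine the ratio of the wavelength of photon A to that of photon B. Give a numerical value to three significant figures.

2.00

λ_A = 1.117 × 10^-6 m (from energy = 1.11 eV, via λ = hc/E).
λ_B = 5.583 × 10^-7 m (from frequency = 0.537 PHz, via λ = c/f).
Ratio = 1.117 × 10^-6 / 5.583 × 10^-7 = 2.00.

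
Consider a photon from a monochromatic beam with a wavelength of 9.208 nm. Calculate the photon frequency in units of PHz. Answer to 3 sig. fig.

Use c = 2.99792458 × 10^8 m/s.
First convert: λ = 9.208 nm = 9.208 × 10^-9 m.
Apply f = c/λ: f = 3.256 × 10^16 Hz.
Converting to PHz: f = 32.56 PHz ≈ 32.6 PHz.

32.6 PHz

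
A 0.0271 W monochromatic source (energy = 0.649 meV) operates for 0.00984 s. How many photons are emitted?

Total energy: E_total = P·t = 0.0271 × 0.00984 = 2.667 × 10^-4 J.
Per-photon energy: E = 1.040 × 10^-22 J.
N = E_total / E_photon = 2.56 × 10^18.

2.56 × 10^18 photons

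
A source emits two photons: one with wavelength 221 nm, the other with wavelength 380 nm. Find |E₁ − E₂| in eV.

2.35 eV

Using E = hc/λ: E₁ = 8.988 × 10^-19 J, E₂ = 5.227 × 10^-19 J.
|ΔE| = |8.988 × 10^-19 − 5.227 × 10^-19| = 3.76 × 10^-19 J = 2.35 eV.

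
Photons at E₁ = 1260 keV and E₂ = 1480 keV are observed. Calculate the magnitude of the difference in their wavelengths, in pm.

Using λ = hc/E: λ₁ = 9.840 × 10^-13 m, λ₂ = 8.377 × 10^-13 m.
|Δλ| = |9.840 × 10^-13 − 8.377 × 10^-13| = 1.46 × 10^-13 m = 0.146 pm.

0.146 pm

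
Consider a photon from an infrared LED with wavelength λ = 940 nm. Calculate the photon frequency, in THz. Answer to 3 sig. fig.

Convert to SI: λ = 940 nm = 9.4 × 10^-7 m.
Apply f = c/λ: f = 3.189 × 10^14 Hz.
Converting to THz: f = 318.9 THz ≈ 319 THz.

319 THz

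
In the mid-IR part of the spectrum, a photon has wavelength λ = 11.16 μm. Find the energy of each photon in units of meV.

111 meV

(h = 6.62607015 × 10^-34 J·s, c = 2.99792458 × 10^8 m/s, 1 eV = 1.602176634 × 10^-19 J.)
First convert: λ = 11.16 μm = 1.116 × 10^-5 m.
The photon relation is E = hc/λ, giving E = 1.780 × 10^-20 J.
Converting to meV: E = 111.1 meV ≈ 111 meV.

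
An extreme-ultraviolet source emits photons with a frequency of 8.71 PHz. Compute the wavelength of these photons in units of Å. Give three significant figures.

First convert: f = 8.71 PHz = 8.71e15 Hz.
For a photon λ = c/f, so λ = 3.442e-8 m.
Converting to Å: λ = 344.2 Å ≈ 344 Å.

344 Å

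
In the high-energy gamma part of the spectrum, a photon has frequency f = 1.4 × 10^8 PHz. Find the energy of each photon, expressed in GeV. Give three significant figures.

Use h = 6.62607015 × 10^-34 J·s, 1 eV = 1.602176634 × 10^-19 J.
First convert: f = 1.4 × 10^8 PHz = 1.4 × 10^23 Hz.
Since E = hf for a photon, E = 9.276 × 10^-11 J.
Converting to GeV: E = 0.5790 GeV ≈ 0.579 GeV.

0.579 GeV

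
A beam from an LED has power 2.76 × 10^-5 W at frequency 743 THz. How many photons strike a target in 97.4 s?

5.46 × 10^15 photons

Total energy: E_total = P·t = 2.76 × 10^-5 × 97.4 = 0.002688 J.
Per-photon energy: E = 4.923 × 10^-19 J.
N = E_total / E_photon = 5.46 × 10^15.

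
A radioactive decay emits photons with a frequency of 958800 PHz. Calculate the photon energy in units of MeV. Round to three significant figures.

In SI units: f = 958800 PHz = 9.588e20 Hz.
Apply E = hf: E = 6.353e-13 J.
Converting to MeV: E = 3.965 MeV ≈ 3.97 MeV.

3.97 MeV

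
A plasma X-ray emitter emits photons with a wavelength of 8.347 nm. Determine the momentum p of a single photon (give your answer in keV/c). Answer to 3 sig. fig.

0.149 keV/c

Use h = 6.62607015e-34 J·s, c = 2.99792458e8 m/s, 1 eV = 1.602176634e-19 J.
First convert: λ = 8.347 nm = 8.347e-9 m.
The photon relation is p = h/λ, giving p = 7.938e-26 kg·m/s.
Converting to keV/c: p = 0.1485 keV/c ≈ 0.149 keV/c.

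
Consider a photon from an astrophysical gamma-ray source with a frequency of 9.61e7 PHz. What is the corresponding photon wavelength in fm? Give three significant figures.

Use c = 2.99792458e8 m/s.
Convert to SI: f = 9.61e7 PHz = 9.61e22 Hz.
The photon relation is λ = c/f, giving λ = 3.120e-15 m.
Converting to fm: λ = 3.120 fm ≈ 3.12 fm.

3.12 fm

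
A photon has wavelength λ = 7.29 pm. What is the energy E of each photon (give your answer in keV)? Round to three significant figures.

170 keV

Use h = 6.62607015 × 10^-34 J·s, c = 2.99792458 × 10^8 m/s, 1 eV = 1.602176634 × 10^-19 J.
In SI units: λ = 7.29 pm = 7.29 × 10^-12 m.
For a photon E = hc/λ, so E = 2.725 × 10^-14 J.
Converting to keV: E = 170.1 keV ≈ 170 keV.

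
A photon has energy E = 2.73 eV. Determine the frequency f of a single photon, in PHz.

0.660 PHz

First convert: E = 2.73 eV = 4.3739 × 10^-19 J.
For a photon f = E/h, so f = 6.601 × 10^14 Hz.
Converting to PHz: f = 0.6601 PHz ≈ 0.660 PHz.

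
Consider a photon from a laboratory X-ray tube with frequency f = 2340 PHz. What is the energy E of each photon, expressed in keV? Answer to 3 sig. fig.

9.68 keV

In SI units: f = 2340 PHz = 2.34 × 10^18 Hz.
Apply E = hf: E = 1.551 × 10^-15 J.
Converting to keV: E = 9.677 keV ≈ 9.68 keV.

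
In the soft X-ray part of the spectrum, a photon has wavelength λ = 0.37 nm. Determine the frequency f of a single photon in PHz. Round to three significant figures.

Convert to SI: λ = 0.37 nm = 3.7e-10 m.
For a photon f = c/λ, so f = 8.102e17 Hz.
Converting to PHz: f = 810.2 PHz ≈ 810 PHz.

810 PHz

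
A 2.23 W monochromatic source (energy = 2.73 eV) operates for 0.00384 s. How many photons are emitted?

1.96 × 10^16 photons

Total energy: E_total = P·t = 2.23 × 0.00384 = 0.008563 J.
Per-photon energy: E = 4.374 × 10^-19 J.
N = E_total / E_photon = 1.96 × 10^16.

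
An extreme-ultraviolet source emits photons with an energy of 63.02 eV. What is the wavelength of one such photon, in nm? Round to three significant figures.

(h = 6.62607015e-34 J·s, c = 2.99792458e8 m/s, 1 eV = 1.602176634e-19 J.)
First convert: E = 63.02 eV = 1.0097e-17 J.
The photon relation is λ = hc/E, giving λ = 1.967e-8 m.
Converting to nm: λ = 19.67 nm ≈ 19.7 nm.

19.7 nm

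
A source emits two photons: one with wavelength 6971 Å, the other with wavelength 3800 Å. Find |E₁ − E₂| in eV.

1.48 eV

Using E = hc/λ: E₁ = 2.8496e-19 J, E₂ = 5.2275e-19 J.
|ΔE| = |2.8496e-19 − 5.2275e-19| = 2.38e-19 J = 1.48 eV.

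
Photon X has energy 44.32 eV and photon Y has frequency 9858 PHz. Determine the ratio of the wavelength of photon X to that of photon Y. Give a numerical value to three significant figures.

λ_X = 2.797e-8 m (from energy = 44.32 eV, via λ = hc/E).
λ_Y = 3.041e-11 m (from frequency = 9858 PHz, via λ = c/f).
Ratio = 2.797e-8 / 3.041e-11 = 920.

920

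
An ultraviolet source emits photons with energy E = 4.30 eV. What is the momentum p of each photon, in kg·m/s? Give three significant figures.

2.30e-27 kg·m/s

Use c = 2.99792458e8 m/s, 1 eV = 1.602176634e-19 J.
In SI units: E = 4.30 eV = 6.8894e-19 J.
The photon relation is p = E/c, giving p = 2.298e-27 kg·m/s.
So p ≈ 2.30e-27 kg·m/s.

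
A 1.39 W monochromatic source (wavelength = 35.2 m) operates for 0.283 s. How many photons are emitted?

Total energy: E_total = P·t = 1.39 × 0.283 = 0.3934 J.
Per-photon energy: E = 5.643 × 10^-27 J.
N = E_total / E_photon = 6.97 × 10^25.

6.97 × 10^25 photons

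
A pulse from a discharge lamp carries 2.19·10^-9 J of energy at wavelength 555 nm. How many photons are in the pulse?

6.12·10^9 photons

Per-photon energy: E = 3.579·10^-19 J (from wavelength = 555 nm).
N = E_total / E_photon = 2.19·10^-9 J / 3.579·10^-19 J = 6.12·10^9.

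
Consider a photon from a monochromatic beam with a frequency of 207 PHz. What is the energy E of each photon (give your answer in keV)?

(h = 6.62607015·10^-34 J·s, 1 eV = 1.602176634·10^-19 J.)
In SI units: f = 207 PHz = 2.07·10^17 Hz.
Since E = hf for a photon, E = 1.372·10^-16 J.
Converting to keV: E = 0.8561 keV ≈ 0.856 keV.

0.856 keV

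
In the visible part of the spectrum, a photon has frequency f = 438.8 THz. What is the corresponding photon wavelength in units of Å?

6830 Å

Take c = 2.99792458 × 10^8 m/s.
First convert: f = 438.8 THz = 4.388 × 10^14 Hz.
Since λ = c/f for a photon, λ = 6.832 × 10^-7 m.
Converting to Å: λ = 6832 Å ≈ 6830 Å.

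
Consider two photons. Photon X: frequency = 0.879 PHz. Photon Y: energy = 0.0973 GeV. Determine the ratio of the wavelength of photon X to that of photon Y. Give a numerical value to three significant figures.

λ_X = 3.411e-7 m (from frequency = 0.879 PHz, via λ = c/f).
λ_Y = 1.274e-14 m (from energy = 0.0973 GeV, via λ = hc/E).
Ratio = 3.411e-7 / 1.274e-14 = 2.68e7.

2.68e7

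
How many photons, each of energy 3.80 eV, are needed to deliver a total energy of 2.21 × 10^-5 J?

Per-photon energy: E = 6.088 × 10^-19 J (from energy = 3.80 eV).
N = E_total / E_photon = 2.21 × 10^-5 J / 6.088 × 10^-19 J = 3.63 × 10^13.

3.63 × 10^13 photons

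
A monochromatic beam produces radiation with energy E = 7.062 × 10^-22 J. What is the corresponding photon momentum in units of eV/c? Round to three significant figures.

4.41 × 10^-3 eV/c

Apply p = E/c: p = 2.356 × 10^-30 kg·m/s.
Converting to eV/c: p = 0.004408 eV/c ≈ 4.41 × 10^-3 eV/c.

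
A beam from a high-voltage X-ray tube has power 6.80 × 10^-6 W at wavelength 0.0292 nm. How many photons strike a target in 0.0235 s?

Total energy: E_total = P·t = 6.80 × 10^-6 × 0.0235 = 1.598 × 10^-7 J.
Per-photon energy: E = 6.803 × 10^-15 J.
N = E_total / E_photon = 2.35 × 10^7.

2.35 × 10^7 photons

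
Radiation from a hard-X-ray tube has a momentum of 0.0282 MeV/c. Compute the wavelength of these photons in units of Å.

0.440 Å

(h = 6.62607015e-34 J·s, c = 2.99792458e8 m/s, 1 eV = 1.602176634e-19 J.)
First convert: p = 0.0282 MeV/c = 1.5071e-23 kg·m/s.
Apply λ = h/p: λ = 4.397e-11 m.
Converting to Å: λ = 0.4397 Å ≈ 0.440 Å.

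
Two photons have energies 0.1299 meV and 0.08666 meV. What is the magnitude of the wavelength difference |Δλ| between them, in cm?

Using λ = hc/E: λ₁ = 0.0095446 m, λ₂ = 0.014307 m.
|Δλ| = |0.0095446 − 0.014307| = 0.00476 m = 0.476 cm.

0.476 cm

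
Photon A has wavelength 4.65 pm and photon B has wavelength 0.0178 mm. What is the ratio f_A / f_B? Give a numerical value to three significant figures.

3.83·10^6

f_A = 6.447·10^19 Hz (from wavelength = 4.65 pm, via f = c/λ).
f_B = 1.684·10^13 Hz (from wavelength = 0.0178 mm, via f = c/λ).
Ratio = 6.447·10^19 / 1.684·10^13 = 3.83·10^6.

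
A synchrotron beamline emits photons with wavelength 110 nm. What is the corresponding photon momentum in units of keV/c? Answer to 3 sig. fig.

0.0113 keV/c

(h = 6.62607015e-34 J·s, c = 2.99792458e8 m/s, 1 eV = 1.602176634e-19 J.)
First convert: λ = 110 nm = 1.1e-7 m.
For a photon p = h/λ, so p = 6.024e-27 kg·m/s.
Converting to keV/c: p = 0.01127 keV/c ≈ 0.0113 keV/c.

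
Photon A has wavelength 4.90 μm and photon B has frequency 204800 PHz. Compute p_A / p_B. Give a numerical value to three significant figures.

p_A = 1.352 × 10^-28 kg·m/s (from wavelength = 4.90 μm, via p = h/λ).
p_B = 4.527 × 10^-22 kg·m/s (from frequency = 204800 PHz, via p = hf/c).
Ratio = 1.352 × 10^-28 / 4.527 × 10^-22 = 2.99 × 10^-7.

2.99 × 10^-7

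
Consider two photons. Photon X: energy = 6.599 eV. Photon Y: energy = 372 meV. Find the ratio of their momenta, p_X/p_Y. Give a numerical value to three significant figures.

17.7

p_X = 3.527 × 10^-27 kg·m/s (from energy = 6.599 eV, via p = E/c).
p_Y = 1.988 × 10^-28 kg·m/s (from energy = 372 meV, via p = E/c).
Ratio = 3.527 × 10^-27 / 1.988 × 10^-28 = 17.7.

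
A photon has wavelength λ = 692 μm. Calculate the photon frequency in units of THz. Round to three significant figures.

0.433 THz

Use c = 2.99792458e8 m/s.
In SI units: λ = 692 μm = 6.92e-4 m.
For a photon f = c/λ, so f = 4.332e11 Hz.
Converting to THz: f = 0.4332 THz ≈ 0.433 THz.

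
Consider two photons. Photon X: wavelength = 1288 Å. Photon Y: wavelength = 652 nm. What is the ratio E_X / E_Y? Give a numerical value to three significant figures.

5.06

E_X = 1.542 × 10^-18 J (from wavelength = 1288 Å, via E = hc/λ).
E_Y = 3.047 × 10^-19 J (from wavelength = 652 nm, via E = hc/λ).
Ratio = 1.542 × 10^-18 / 3.047 × 10^-19 = 5.06.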